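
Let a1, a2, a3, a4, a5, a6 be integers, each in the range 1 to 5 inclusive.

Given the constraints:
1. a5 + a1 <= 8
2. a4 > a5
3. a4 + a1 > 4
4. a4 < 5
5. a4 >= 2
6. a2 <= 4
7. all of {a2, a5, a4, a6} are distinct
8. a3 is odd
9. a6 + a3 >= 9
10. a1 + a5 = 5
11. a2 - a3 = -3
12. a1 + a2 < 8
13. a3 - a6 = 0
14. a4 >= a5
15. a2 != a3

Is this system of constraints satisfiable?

Satisfiable

One satisfying assignment is a1 = 4, a2 = 2, a3 = 5, a4 = 3, a5 = 1, a6 = 5.
For the less obvious constraints — constraint 1: a5 + a1 = 5; constraint 3: a4 + a1 = 7; constraint 9: a6 + a3 = 10 — and the others hold by inspection.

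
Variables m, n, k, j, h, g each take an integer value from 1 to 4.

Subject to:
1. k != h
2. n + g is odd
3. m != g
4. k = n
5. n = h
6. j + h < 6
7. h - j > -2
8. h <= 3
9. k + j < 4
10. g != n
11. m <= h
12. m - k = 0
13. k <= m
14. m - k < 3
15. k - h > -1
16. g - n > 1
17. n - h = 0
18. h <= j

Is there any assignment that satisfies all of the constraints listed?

From constraints 4 and 5, k = n = h, so k = h. But constraint 1 says k ≠ h. Contradiction.

Unsatisfiable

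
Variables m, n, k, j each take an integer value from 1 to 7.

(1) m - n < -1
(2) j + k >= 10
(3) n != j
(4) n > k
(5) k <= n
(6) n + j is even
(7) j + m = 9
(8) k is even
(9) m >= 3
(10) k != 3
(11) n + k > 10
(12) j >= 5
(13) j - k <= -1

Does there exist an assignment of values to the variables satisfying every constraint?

Satisfiable

Take m = 4, n = 7, k = 6, j = 5. Then constraint 1: m - n = -3; constraint 2: j + k = 11, and every other listed constraint is also met.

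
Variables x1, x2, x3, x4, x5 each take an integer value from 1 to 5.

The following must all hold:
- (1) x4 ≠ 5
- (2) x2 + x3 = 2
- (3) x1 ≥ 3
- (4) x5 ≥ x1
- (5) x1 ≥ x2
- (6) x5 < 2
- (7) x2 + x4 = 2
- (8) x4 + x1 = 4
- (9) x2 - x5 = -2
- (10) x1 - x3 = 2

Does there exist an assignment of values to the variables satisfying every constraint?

Unsatisfiable

From constraints 3 and 4: x5 ≥ x1 and x1 ≥ 3, so x5 ≥ 3. From constraint 6: x5 ≤ 1. But 1 < 3, so no value of x5 works.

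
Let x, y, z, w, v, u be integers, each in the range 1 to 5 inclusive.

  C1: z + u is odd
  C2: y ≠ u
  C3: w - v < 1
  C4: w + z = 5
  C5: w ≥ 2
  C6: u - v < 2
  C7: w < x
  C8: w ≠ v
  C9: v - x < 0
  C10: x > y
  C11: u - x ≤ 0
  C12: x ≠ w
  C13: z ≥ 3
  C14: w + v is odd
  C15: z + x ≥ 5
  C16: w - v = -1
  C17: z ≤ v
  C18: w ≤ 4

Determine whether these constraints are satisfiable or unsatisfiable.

Setting (x, y, z, w, v, u) = (4, 3, 3, 2, 3, 2) satisfies everything: constraint 3: w - v = -1; constraint 4: w + z = 5, and the others follow.

Satisfiable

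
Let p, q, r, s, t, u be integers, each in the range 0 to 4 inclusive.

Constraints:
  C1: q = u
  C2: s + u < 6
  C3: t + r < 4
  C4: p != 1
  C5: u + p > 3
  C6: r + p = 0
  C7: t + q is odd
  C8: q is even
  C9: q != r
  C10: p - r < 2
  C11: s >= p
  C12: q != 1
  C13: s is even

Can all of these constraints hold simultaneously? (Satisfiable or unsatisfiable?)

Satisfiable

Try p = 0, q = 4, r = 0, s = 0, t = 1, u = 4.
Check constraint 2: s + u = 4; constraint 3: t + r = 1. The remaining constraints are straightforward to verify.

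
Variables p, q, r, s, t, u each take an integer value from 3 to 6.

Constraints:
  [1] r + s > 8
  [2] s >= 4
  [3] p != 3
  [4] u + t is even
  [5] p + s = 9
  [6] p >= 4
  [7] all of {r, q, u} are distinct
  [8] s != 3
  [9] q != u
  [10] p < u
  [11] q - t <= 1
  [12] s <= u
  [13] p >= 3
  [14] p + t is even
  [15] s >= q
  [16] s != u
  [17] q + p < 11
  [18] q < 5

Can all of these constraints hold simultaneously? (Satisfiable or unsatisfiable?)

One satisfying assignment is p = 4, q = 4, r = 5, s = 5, t = 4, u = 6.
For the less obvious constraints — constraint 1: r + s = 10; constraint 5: p + s = 9; constraint 11: q - t = 0 — and the others hold by inspection.

Satisfiable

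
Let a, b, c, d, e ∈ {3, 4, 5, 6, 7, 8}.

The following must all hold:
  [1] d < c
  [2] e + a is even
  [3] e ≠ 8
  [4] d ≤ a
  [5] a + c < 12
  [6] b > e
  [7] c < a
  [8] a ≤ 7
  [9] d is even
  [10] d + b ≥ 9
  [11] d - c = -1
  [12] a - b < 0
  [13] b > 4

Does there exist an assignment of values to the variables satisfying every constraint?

Setting (a, b, c, d, e) = (6, 7, 5, 4, 6) satisfies everything: constraint 5: a + c = 11; constraint 10: d + b = 11, and the others follow.

Satisfiable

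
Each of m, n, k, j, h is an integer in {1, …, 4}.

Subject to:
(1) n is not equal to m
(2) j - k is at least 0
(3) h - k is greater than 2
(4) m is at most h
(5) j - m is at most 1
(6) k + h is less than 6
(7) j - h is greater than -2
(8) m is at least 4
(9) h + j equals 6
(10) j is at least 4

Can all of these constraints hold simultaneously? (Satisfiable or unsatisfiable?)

From constraints 4 and 8: h ≥ m ≥ 4. From constraint 10: j ≥ 4. Hence h + j ≥ 8. But constraint 9 requires h + j = 6, and 6 < 8. Contradiction.

Unsatisfiable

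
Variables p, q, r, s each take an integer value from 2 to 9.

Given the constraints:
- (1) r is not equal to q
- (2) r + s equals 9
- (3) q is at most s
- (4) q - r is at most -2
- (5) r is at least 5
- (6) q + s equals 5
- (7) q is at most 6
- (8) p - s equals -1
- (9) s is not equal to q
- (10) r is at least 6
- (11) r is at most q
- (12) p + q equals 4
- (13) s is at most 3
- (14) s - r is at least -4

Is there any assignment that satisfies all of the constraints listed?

From constraints 10 and 11: q ≥ r and r ≥ 6, so q ≥ 6. From constraints 3 and 13: q ≤ s and s ≤ 3, so q ≤ 3. But 3 < 6, so no value of q works.

Unsatisfiable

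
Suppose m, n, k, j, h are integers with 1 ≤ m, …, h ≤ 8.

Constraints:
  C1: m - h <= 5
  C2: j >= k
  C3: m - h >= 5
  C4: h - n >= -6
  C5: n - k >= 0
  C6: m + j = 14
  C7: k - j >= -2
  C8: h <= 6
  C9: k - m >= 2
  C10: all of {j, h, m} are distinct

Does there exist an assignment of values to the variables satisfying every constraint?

Constraints 3, 4, 5, and 9 give k − m ≥ 2, m − h ≥ 5, h − n ≥ -6, n − k ≥ 0.
Adding all 4 inequalities: the left sides telescope to 0, and the right sides sum to 2 + 5 + (-6) + 0 = 1. So 0 ≥ 1, which is false.

Unsatisfiable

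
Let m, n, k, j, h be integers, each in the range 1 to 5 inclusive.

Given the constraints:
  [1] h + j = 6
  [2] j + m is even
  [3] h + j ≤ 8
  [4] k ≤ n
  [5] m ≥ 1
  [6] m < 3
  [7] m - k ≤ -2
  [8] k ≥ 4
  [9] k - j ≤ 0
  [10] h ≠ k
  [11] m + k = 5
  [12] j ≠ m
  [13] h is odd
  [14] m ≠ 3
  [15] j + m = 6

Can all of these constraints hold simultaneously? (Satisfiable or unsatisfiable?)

Satisfiable

The assignment m = 1, n = 4, k = 4, j = 5, h = 1 works:
  constraint 1 holds since h + j = 6.
  constraint 3 holds since h + j = 6.
The rest check out directly.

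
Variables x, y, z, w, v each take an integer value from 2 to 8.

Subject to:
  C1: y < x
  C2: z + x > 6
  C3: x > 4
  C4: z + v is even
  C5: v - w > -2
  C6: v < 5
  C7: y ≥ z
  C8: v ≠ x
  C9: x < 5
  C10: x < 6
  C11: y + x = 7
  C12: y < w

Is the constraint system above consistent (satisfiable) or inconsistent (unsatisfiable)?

Unsatisfiable

From constraint 3: x ≥ 5. From constraint 9: x ≤ 4. But 4 < 5, so no value of x works.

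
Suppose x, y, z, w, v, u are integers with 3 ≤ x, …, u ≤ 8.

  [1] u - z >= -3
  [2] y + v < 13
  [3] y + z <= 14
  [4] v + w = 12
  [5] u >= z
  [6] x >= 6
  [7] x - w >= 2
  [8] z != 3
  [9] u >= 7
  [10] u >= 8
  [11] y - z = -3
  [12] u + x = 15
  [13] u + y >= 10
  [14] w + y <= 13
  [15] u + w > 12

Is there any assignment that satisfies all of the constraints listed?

Setting (x, y, z, w, v, u) = (7, 5, 8, 5, 7, 8) satisfies everything: constraint 1: u - z = 0; constraint 2: y + v = 12; constraint 3: y + z = 13, and the others follow.

Satisfiable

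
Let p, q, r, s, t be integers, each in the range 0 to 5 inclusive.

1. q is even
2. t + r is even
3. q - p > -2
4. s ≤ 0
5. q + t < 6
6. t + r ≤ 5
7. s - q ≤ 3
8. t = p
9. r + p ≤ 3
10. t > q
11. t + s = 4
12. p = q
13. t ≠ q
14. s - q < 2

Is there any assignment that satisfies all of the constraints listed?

From constraints 8 and 12, t = p = q, so t = q. But constraint 13 says t ≠ q. Contradiction.

Unsatisfiable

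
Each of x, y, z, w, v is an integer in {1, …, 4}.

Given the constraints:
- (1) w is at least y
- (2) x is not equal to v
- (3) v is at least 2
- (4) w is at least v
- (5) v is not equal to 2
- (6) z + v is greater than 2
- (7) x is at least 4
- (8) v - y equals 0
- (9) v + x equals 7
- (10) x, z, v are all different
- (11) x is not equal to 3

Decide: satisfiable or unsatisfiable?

Setting (x, y, z, w, v) = (4, 3, 1, 3, 3) satisfies everything: constraint 6: z + v = 4; constraint 8: v - y = 0; constraint 9: v + x = 7, and the others follow.

Satisfiable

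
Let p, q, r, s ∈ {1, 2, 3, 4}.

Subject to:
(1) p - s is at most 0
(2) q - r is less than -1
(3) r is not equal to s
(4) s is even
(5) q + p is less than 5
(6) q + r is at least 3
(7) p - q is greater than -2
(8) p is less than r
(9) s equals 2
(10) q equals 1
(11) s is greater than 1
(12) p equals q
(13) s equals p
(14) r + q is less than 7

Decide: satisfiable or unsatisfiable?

Constraint 9 fixes s = 2 and constraint 10 fixes q = 1. Constraints 12 and 13 give s = p = q, so s = q. But 2 ≠ 1 — contradiction.

Unsatisfiable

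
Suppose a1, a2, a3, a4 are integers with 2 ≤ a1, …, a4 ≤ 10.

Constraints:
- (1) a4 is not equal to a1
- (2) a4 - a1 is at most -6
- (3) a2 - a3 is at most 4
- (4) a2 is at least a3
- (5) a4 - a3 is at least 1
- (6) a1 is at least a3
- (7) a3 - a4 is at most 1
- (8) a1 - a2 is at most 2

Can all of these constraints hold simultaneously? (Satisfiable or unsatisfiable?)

Unsatisfiable

Constraints 2, 3, 5, and 8 give a2 − a1 ≥ -2, a1 − a4 ≥ 6, a4 − a3 ≥ 1, a3 − a2 ≥ -4.
Adding all 4 inequalities: the left sides telescope to 0, and the right sides sum to (-2) + 6 + 1 + (-4) = 1. So 0 ≥ 1, which is false.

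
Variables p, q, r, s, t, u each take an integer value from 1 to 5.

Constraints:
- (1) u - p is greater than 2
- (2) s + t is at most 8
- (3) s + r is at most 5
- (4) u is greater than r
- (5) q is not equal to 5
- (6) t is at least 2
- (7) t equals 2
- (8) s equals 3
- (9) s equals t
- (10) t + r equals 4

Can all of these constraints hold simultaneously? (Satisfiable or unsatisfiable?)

Unsatisfiable

Constraint 8 fixes s = 3 and constraint 7 fixes t = 2, but constraint 9 requires s = t. Since 3 ≠ 2, contradiction.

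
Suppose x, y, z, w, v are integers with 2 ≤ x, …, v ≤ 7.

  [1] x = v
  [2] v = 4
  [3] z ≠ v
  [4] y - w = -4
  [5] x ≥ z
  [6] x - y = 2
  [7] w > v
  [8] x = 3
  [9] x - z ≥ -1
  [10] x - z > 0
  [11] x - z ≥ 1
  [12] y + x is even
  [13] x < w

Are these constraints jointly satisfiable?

Unsatisfiable

Constraint 8 fixes x = 3 and constraint 2 fixes v = 4, but constraint 1 requires x = v. Since 3 ≠ 4, contradiction.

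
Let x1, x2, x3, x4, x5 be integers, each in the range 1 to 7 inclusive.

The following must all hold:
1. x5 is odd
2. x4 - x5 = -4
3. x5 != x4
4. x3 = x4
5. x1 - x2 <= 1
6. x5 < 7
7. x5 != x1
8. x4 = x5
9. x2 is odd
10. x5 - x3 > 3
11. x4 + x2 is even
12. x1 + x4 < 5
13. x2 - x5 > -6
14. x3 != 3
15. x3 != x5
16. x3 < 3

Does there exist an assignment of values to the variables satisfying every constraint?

From constraints 4 and 8, x3 = x4 = x5, so x3 = x5. But constraint 15 says x3 ≠ x5. Contradiction.

Unsatisfiable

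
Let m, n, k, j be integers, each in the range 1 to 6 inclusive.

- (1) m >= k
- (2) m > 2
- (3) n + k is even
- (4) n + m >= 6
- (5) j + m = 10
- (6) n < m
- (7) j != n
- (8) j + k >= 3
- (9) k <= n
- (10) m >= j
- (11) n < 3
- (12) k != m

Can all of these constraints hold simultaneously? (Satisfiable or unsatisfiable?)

The assignment m = 5, n = 1, k = 1, j = 5 works:
  constraint 4 holds since n + m = 6.
  constraint 5 holds since j + m = 10.
  constraint 8 holds since j + k = 6.
The rest check out directly.

Satisfiable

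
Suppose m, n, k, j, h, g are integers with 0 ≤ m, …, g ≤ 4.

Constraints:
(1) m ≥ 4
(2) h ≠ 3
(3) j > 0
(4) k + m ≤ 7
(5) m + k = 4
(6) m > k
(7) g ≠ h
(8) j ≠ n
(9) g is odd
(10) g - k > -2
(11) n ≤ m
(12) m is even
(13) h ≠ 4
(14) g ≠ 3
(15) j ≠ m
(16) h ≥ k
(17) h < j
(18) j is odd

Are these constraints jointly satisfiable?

Satisfiable

Take m = 4, n = 2, k = 0, j = 1, h = 0, g = 1. Then constraint 4: k + m = 4; constraint 5: m + k = 4; constraint 10: g - k = 1, and every other listed constraint is also met.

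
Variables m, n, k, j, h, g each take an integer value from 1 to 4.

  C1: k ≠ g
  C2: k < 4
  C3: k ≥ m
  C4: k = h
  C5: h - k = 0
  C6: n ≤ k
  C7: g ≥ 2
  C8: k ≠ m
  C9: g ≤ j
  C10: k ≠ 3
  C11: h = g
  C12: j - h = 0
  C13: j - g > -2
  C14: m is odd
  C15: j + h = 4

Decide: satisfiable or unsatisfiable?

Unsatisfiable

From constraints 4 and 11, k = h = g, so k = g. But constraint 1 says k ≠ g. Contradiction.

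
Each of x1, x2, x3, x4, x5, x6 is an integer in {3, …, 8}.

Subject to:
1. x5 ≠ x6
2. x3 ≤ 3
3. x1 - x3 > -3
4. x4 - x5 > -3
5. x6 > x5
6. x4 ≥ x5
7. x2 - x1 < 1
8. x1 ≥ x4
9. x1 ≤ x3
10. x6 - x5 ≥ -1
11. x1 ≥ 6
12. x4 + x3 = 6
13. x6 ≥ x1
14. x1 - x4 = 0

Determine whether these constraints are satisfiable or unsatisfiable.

From constraint 11: x1 ≥ 6. From constraints 2 and 9: x1 ≤ x3 and x3 ≤ 3, so x1 ≤ 3. But 3 < 6, so no value of x1 works.

Unsatisfiable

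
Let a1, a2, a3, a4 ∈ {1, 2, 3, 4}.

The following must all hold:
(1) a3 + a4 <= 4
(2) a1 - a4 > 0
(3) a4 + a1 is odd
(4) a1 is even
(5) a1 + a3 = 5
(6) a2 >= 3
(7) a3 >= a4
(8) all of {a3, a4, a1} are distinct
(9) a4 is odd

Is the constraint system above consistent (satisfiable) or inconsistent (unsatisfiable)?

One satisfying assignment is a1 = 2, a2 = 3, a3 = 3, a4 = 1.
For the less obvious constraints — constraint 1: a3 + a4 = 4; constraint 2: a1 - a4 = 1; constraint 5: a1 + a3 = 5 — and the others hold by inspection.

Satisfiable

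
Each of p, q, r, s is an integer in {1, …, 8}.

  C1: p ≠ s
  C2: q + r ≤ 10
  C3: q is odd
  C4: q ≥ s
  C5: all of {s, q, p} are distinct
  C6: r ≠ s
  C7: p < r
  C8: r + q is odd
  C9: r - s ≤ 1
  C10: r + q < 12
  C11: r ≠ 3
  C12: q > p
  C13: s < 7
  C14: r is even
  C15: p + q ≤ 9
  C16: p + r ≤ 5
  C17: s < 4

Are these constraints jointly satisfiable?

Try p = 1, q = 5, r = 4, s = 3.
Check constraint 2: q + r = 9; constraint 9: r - s = 1; constraint 10: r + q = 9. The remaining constraints are straightforward to verify.

Satisfiable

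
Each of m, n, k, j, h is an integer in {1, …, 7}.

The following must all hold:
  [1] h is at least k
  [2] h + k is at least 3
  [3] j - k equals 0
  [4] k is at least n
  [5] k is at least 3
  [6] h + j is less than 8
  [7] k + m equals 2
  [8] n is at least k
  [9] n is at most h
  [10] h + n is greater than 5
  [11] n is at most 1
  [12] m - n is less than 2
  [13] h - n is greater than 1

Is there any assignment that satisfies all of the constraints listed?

Unsatisfiable

From constraints 5 and 8: n ≥ k and k ≥ 3, so n ≥ 3. From constraint 11: n ≤ 1. But 1 < 3, so no value of n works.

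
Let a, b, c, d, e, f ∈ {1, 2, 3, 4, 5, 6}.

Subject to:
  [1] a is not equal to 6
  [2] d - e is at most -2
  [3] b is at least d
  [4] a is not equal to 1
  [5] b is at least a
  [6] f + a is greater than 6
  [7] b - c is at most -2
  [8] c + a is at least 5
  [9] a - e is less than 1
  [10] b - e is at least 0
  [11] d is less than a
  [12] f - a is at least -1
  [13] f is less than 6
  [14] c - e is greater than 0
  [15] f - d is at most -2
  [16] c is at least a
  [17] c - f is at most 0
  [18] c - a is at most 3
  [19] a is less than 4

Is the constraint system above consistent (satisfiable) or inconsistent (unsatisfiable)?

Unsatisfiable

Constraints 2, 7, 10, 12, 15, and 18 give e − d ≥ 2, d − f ≥ 2, f − a ≥ -1, a − c ≥ -3, c − b ≥ 2, b − e ≥ 0.
Adding all 6 inequalities: the left sides telescope to 0, and the right sides sum to 2 + 2 + (-1) + (-3) + 2 + 0 = 2. So 0 ≥ 2, which is false.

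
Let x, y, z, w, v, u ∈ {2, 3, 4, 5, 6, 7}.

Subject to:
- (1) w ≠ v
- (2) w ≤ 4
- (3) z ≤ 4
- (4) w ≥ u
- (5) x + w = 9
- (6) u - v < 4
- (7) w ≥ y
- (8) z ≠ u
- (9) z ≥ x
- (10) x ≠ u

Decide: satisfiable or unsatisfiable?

Unsatisfiable

From constraints 3 and 9: x ≤ z ≤ 4. From constraint 2: w ≤ 4. Hence x + w ≤ 8. But constraint 5 requires x + w = 9, and 9 > 8. Contradiction.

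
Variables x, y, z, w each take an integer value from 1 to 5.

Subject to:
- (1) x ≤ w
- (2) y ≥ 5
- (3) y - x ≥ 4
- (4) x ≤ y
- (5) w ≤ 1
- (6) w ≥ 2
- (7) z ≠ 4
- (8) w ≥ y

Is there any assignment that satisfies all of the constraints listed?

From constraints 2 and 8: w ≥ y and y ≥ 5, so w ≥ 5. From constraint 5: w ≤ 1. But 1 < 5, so no value of w works.

Unsatisfiable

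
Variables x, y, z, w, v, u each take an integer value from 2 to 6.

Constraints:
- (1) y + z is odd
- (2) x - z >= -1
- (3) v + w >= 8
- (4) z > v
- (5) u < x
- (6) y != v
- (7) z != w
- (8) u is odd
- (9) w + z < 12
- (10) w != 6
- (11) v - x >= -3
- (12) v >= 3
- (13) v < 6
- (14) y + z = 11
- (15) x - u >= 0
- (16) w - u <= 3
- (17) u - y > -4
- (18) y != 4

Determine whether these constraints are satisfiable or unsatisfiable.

Satisfiable

One satisfying assignment is x = 6, y = 5, z = 6, w = 5, v = 3, u = 3.
For the less obvious constraints — constraint 2: x - z = 0; constraint 3: v + w = 8; constraint 9: w + z = 11 — and the others hold by inspection.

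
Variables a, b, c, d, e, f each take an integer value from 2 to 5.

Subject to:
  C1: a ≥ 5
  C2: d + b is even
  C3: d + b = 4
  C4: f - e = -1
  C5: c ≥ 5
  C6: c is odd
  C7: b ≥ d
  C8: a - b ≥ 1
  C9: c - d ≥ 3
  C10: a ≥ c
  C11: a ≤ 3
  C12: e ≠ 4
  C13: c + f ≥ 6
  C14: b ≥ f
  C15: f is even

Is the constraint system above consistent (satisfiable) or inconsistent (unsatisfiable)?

Unsatisfiable

From constraints 5 and 10: a ≥ c and c ≥ 5, so a ≥ 5. From constraint 11: a ≤ 3. But 3 < 5, so no value of a works.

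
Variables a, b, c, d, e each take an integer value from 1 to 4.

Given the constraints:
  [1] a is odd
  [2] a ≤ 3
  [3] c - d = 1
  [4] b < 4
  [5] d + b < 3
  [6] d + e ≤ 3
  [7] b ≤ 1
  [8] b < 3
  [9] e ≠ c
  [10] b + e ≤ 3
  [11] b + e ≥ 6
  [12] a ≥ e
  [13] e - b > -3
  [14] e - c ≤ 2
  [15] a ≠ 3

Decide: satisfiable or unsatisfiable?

From constraint 7: b ≤ 1. From constraints 2 and 12: e ≤ a ≤ 3. Hence b + e ≤ 4. But constraint 11 requires b + e ≥ 6, and 6 > 4. Contradiction.

Unsatisfiable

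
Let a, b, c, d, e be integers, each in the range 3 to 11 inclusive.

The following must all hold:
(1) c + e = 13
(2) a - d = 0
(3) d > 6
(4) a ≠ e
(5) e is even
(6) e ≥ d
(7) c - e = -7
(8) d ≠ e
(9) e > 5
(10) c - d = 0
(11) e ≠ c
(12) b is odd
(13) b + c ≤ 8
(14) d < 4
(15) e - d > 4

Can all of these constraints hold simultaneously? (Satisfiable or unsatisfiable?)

From constraint 3: d ≥ 7. From constraint 14: d ≤ 3. But 3 < 7, so no value of d works.

Unsatisfiable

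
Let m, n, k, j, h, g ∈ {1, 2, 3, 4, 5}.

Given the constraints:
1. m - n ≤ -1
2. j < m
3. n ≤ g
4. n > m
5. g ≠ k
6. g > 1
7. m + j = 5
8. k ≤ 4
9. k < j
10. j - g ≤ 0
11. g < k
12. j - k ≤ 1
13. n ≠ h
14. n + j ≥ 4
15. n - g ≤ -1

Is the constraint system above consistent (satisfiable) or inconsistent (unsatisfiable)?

Constraints 1, 2, 9, 11, and 15 give n < g, g < k, k < j, j < m, m < n. Chaining: n < g < k < j < m < n, which forces n < n — impossible.

Unsatisfiable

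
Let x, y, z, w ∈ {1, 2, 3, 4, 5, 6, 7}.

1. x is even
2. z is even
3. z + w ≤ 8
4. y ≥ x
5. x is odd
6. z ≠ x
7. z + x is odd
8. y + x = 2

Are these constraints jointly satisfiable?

Constraint 2 makes z even and constraint 1 makes x even, so z + x must be even. Constraint 7 says z + x is odd — contradiction.

Unsatisfiable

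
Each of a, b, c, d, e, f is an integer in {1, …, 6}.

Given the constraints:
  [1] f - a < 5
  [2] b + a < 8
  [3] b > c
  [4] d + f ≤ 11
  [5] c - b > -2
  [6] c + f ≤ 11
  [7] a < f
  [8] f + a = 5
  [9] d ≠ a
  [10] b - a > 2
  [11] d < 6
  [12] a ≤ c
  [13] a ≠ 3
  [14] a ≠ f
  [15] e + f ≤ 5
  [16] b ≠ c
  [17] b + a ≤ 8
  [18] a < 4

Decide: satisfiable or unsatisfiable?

Try a = 1, b = 6, c = 5, d = 5, e = 1, f = 4.
Check constraint 1: f - a = 3; constraint 2: b + a = 7. The remaining constraints are straightforward to verify.

Satisfiable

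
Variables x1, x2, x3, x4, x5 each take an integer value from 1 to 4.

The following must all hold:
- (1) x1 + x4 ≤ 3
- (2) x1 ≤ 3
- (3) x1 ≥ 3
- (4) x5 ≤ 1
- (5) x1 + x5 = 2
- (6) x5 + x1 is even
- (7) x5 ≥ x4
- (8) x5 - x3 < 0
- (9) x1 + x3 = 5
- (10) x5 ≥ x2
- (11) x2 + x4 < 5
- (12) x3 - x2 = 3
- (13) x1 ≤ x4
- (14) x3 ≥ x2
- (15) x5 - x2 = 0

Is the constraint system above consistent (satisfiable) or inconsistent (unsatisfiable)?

From constraints 3 and 13: x4 ≥ x1 and x1 ≥ 3, so x4 ≥ 3. From constraints 4 and 7: x4 ≤ x5 and x5 ≤ 1, so x4 ≤ 1. But 1 < 3, so no value of x4 works.

Unsatisfiable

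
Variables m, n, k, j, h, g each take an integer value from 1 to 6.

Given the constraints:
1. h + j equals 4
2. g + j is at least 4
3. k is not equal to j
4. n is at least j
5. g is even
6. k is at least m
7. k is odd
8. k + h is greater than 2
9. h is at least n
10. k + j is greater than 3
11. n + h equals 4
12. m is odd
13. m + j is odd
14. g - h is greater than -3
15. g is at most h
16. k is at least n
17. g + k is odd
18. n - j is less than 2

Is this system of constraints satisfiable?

Take m = 3, n = 2, k = 3, j = 2, h = 2, g = 2. Then constraint 1: h + j = 4; constraint 2: g + j = 4; constraint 8: k + h = 5, and every other listed constraint is also met.

Satisfiable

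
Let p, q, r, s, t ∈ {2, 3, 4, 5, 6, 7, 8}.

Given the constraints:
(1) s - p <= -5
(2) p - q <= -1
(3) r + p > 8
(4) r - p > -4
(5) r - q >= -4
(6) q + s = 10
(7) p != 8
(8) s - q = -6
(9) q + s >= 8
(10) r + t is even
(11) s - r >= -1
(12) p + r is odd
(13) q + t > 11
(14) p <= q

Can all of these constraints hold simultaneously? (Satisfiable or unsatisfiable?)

Constraints 1, 2, 5, and 11 give r − q ≥ -4, q − p ≥ 1, p − s ≥ 5, s − r ≥ -1.
Adding all 4 inequalities: the left sides telescope to 0, and the right sides sum to (-4) + 1 + 5 + (-1) = 1. So 0 ≥ 1, which is false.

Unsatisfiable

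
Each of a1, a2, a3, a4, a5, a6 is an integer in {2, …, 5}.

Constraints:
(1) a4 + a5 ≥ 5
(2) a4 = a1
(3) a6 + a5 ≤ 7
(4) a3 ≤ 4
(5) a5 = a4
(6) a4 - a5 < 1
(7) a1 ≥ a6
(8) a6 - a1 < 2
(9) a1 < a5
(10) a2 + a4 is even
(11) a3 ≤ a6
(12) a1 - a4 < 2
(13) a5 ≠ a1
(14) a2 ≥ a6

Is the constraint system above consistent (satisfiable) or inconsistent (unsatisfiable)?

From constraints 2 and 5, a5 = a4 = a1, so a5 = a1. But constraint 13 says a5 ≠ a1. Contradiction.

Unsatisfiable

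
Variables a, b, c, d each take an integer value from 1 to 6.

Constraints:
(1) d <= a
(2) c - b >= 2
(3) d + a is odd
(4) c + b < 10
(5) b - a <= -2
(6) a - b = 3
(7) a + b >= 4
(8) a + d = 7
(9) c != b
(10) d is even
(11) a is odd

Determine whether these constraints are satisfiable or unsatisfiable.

Take a = 5, b = 2, c = 6, d = 2. Then constraint 2: c - b = 4; constraint 4: c + b = 8, and every other listed constraint is also met.

Satisfiable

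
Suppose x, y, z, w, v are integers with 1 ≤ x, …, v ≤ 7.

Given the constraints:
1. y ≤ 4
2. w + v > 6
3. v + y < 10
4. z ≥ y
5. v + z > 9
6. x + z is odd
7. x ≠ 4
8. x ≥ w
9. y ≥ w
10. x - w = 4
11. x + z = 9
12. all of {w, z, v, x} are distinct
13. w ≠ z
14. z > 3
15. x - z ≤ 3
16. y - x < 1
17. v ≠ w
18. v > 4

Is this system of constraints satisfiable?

Setting (x, y, z, w, v) = (5, 3, 4, 1, 6) satisfies everything: constraint 2: w + v = 7; constraint 3: v + y = 9, and the others follow.

Satisfiable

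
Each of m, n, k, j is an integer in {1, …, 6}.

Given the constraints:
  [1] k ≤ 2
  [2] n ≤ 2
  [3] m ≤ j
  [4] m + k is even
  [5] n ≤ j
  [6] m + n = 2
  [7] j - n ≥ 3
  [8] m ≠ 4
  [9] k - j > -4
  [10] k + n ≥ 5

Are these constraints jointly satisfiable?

Unsatisfiable

From constraint 1: k ≤ 2. From constraint 2: n ≤ 2. Hence k + n ≤ 4. But constraint 10 requires k + n ≥ 5, and 5 > 4. Contradiction.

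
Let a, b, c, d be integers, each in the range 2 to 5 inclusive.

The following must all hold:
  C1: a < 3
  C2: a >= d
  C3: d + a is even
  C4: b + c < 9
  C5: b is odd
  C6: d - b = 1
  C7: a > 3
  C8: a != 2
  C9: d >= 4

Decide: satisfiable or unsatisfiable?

From constraints 2 and 9: a ≥ d and d ≥ 4, so a ≥ 4. From constraint 1: a ≤ 2. But 2 < 4, so no value of a works.

Unsatisfiable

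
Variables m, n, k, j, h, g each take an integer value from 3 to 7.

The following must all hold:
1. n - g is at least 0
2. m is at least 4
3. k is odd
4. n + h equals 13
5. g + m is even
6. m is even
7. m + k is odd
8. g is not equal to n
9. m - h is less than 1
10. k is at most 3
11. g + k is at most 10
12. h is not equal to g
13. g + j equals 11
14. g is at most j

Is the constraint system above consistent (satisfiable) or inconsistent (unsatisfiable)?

Take m = 4, n = 7, k = 3, j = 7, h = 6, g = 4. Then constraint 1: n - g = 3; constraint 4: n + h = 13; constraint 9: m - h = -2, and every other listed constraint is also met.

Satisfiable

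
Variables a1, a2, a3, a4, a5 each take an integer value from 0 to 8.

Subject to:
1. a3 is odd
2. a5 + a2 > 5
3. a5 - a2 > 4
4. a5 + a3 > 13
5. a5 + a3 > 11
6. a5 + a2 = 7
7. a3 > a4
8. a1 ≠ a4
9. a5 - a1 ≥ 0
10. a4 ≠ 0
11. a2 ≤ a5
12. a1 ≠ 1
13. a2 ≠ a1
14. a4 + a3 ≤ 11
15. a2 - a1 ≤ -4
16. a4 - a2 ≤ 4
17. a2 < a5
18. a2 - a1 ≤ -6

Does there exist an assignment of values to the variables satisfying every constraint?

The assignment a1 = 7, a2 = 0, a3 = 7, a4 = 1, a5 = 7 works:
  constraint 2 holds since a5 + a2 = 7.
  constraint 3 holds since a5 - a2 = 7.
The rest check out directly.

Satisfiable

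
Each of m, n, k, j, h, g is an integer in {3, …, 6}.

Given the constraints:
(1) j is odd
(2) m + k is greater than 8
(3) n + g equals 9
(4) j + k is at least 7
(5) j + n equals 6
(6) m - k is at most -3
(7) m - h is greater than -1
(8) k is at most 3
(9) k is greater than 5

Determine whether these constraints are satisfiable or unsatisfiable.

Unsatisfiable

From constraint 9: k ≥ 6. From constraint 8: k ≤ 3. But 3 < 6, so no value of k works.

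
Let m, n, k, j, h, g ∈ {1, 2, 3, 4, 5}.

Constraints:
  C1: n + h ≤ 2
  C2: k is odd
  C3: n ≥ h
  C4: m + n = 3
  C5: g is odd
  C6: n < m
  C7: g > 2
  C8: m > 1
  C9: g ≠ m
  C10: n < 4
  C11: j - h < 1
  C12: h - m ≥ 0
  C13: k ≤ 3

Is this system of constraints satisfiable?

Constraints 3, 6, and 12 give m ≤ h, h ≤ n, n < m. Chaining: m ≤ h ≤ n < m, which forces m < m — impossible.

Unsatisfiable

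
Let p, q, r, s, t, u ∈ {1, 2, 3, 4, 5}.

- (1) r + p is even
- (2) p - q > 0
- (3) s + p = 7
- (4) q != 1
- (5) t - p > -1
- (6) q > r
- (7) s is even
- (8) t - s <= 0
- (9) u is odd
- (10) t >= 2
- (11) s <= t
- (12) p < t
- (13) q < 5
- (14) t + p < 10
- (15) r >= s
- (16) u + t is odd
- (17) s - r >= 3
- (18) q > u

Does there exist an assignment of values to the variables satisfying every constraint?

Constraints 2, 6, 8, 12, and 15 give p < t, t ≤ s, s ≤ r, r < q, q < p. Chaining: p < t ≤ s ≤ r < q < p, which forces p < p — impossible.

Unsatisfiable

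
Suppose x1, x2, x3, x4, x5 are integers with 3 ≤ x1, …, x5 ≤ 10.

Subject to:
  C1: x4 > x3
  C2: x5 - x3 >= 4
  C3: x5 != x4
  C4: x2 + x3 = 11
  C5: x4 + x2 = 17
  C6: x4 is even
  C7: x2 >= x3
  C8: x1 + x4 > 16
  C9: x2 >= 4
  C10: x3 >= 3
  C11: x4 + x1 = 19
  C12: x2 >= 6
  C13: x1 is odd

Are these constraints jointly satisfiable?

Satisfiable

One satisfying assignment is x1 = 9, x2 = 7, x3 = 4, x4 = 10, x5 = 9.
For the less obvious constraints — constraint 2: x5 - x3 = 5; constraint 4: x2 + x3 = 11; constraint 5: x4 + x2 = 17 — and the others hold by inspection.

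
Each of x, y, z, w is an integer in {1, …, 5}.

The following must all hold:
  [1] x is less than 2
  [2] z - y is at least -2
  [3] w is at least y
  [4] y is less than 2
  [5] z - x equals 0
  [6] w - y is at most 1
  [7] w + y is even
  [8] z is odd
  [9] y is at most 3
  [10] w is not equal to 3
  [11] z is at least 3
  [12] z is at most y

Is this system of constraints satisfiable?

Unsatisfiable

From constraints 11 and 12: y ≥ z and z ≥ 3, so y ≥ 3. From constraint 4: y ≤ 1. But 1 < 3, so no value of y works.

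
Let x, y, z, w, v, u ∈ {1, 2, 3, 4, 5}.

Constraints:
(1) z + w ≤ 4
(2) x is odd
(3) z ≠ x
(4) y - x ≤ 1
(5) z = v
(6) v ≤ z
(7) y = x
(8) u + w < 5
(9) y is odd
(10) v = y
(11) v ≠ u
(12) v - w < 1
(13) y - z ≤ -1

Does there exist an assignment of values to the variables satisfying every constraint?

Unsatisfiable

From constraints 5, 7, and 10, z = v = y = x, so z = x. But constraint 3 says z ≠ x. Contradiction.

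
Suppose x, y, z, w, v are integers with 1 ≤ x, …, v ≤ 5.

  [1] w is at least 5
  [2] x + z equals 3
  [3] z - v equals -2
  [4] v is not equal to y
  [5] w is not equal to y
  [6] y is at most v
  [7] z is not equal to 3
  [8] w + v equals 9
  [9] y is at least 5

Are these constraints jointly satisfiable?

Unsatisfiable

From constraint 1: w ≥ 5. From constraints 6 and 9: v ≥ y ≥ 5. Hence w + v ≥ 10. But constraint 8 requires w + v = 9, and 9 < 10. Contradiction.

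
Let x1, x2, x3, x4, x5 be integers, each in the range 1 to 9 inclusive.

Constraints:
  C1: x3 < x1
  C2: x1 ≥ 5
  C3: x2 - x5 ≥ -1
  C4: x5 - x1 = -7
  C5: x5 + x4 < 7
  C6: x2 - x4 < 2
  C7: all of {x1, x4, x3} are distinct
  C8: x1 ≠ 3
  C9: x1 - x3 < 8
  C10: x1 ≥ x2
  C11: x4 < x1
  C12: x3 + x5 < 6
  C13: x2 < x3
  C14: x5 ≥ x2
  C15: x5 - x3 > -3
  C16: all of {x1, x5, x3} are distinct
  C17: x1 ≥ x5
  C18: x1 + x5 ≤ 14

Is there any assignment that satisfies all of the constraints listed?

The assignment x1 = 9, x2 = 1, x3 = 3, x4 = 2, x5 = 2 works:
  constraint 3 holds since x2 - x5 = -1.
  constraint 4 holds since x5 - x1 = -7.
The rest check out directly.

Satisfiable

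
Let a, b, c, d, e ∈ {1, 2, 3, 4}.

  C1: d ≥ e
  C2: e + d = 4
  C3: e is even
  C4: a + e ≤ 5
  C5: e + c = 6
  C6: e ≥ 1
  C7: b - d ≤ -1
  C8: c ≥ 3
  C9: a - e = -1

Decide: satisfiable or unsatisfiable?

Satisfiable

The assignment a = 1, b = 1, c = 4, d = 2, e = 2 works:
  constraint 2 holds since e + d = 4.
  constraint 4 holds since a + e = 3.
The rest check out directly.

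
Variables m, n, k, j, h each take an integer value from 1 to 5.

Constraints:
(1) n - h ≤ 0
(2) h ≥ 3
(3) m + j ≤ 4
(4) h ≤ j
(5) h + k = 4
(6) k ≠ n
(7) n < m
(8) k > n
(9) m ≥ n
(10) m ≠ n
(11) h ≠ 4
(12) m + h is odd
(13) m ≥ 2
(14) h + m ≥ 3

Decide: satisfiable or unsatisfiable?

Unsatisfiable

From constraint 13: m ≥ 2. From constraints 2 and 4: j ≥ h ≥ 3. Hence m + j ≥ 5. But constraint 3 requires m + j ≤ 4, and 4 < 5. Contradiction.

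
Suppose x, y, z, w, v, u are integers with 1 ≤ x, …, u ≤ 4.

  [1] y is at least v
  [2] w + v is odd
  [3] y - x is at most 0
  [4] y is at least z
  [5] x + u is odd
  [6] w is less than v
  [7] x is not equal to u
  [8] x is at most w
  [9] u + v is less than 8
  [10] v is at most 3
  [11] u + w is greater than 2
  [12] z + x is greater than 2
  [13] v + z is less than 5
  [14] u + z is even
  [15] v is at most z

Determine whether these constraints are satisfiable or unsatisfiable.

Unsatisfiable

Constraints 3, 4, 6, 8, and 15 give z ≤ y, y ≤ x, x ≤ w, w < v, v ≤ z. Chaining: z ≤ y ≤ x ≤ w < v ≤ z, which forces z < z — impossible.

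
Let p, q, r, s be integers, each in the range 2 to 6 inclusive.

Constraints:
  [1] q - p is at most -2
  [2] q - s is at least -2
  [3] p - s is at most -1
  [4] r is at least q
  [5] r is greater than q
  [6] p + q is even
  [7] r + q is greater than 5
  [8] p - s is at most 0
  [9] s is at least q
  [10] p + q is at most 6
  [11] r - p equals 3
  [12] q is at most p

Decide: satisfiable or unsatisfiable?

Constraints 1, 2, and 3 give s − p ≥ 1, p − q ≥ 2, q − s ≥ -2.
Adding all 3 inequalities: the left sides telescope to 0, and the right sides sum to 1 + 2 + (-2) = 1. So 0 ≥ 1, which is false.

Unsatisfiable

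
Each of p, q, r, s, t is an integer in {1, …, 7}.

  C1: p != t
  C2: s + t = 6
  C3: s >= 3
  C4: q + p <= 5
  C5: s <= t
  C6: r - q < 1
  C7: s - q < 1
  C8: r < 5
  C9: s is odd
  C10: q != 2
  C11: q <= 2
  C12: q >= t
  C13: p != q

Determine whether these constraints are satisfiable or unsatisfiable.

Unsatisfiable

From constraints 3 and 5: t ≥ s and s ≥ 3, so t ≥ 3. From constraints 11 and 12: t ≤ q and q ≤ 2, so t ≤ 2. But 2 < 3, so no value of t works.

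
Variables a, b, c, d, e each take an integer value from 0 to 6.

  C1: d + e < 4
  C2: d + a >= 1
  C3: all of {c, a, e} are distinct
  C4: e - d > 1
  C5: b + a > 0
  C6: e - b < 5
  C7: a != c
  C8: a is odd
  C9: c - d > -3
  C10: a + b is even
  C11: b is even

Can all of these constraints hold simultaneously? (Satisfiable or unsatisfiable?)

Unsatisfiable

Constraint 8 makes a odd and constraint 11 makes b even, so a + b must be odd. Constraint 10 says a + b is even — contradiction.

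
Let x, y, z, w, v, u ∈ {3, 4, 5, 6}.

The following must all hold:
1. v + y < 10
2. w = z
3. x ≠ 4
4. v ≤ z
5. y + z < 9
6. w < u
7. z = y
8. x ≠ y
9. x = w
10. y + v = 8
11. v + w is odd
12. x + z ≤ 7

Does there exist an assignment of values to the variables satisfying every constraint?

Unsatisfiable

From constraints 2, 7, and 9, x = w = z = y, so x = y. But constraint 8 says x ≠ y. Contradiction.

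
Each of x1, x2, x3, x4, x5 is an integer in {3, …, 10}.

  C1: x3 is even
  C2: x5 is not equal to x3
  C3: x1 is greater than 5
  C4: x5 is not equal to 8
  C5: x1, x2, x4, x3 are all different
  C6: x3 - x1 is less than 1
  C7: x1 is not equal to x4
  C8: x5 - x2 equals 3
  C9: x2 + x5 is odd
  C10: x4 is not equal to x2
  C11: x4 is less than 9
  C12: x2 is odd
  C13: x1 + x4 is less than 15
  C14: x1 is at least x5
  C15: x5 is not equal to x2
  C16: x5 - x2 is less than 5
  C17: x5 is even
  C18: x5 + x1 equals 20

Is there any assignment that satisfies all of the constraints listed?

Satisfiable

Setting (x1, x2, x3, x4, x5) = (10, 7, 8, 3, 10) satisfies everything: constraint 6: x3 - x1 = -2; constraint 8: x5 - x2 = 3, and the others follow.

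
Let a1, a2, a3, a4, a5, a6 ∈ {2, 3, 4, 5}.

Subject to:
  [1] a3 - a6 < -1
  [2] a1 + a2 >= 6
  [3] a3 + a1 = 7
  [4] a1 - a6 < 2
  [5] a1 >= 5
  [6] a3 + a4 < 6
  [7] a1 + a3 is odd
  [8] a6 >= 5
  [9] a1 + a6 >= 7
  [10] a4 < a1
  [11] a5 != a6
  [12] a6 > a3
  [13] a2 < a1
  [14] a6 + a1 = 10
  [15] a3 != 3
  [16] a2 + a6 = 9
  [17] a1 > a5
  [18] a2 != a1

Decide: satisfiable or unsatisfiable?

One satisfying assignment is a1 = 5, a2 = 4, a3 = 2, a4 = 3, a5 = 4, a6 = 5.
For the less obvious constraints — constraint 1: a3 - a6 = -3; constraint 2: a1 + a2 = 9 — and the others hold by inspection.

Satisfiable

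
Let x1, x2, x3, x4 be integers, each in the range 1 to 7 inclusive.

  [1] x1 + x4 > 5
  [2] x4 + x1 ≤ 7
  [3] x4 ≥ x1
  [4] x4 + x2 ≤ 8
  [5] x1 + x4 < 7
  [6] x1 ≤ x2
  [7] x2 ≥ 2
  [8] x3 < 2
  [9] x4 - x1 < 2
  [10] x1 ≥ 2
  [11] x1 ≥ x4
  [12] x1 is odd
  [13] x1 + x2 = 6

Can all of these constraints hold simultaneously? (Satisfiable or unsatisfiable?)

Satisfiable

One satisfying assignment is x1 = 3, x2 = 3, x3 = 1, x4 = 3.
For the less obvious constraints — constraint 1: x1 + x4 = 6; constraint 2: x4 + x1 = 6; constraint 4: x4 + x2 = 6 — and the others hold by inspection.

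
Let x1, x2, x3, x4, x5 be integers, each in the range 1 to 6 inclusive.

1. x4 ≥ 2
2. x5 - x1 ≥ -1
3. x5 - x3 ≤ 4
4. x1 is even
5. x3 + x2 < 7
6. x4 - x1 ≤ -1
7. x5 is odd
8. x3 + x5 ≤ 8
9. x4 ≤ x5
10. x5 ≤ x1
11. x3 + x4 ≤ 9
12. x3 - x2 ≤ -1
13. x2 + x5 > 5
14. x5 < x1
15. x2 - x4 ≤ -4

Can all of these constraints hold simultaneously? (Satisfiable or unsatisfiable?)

Unsatisfiable

Constraints 2, 3, 6, 12, and 15 give x5 − x1 ≥ -1, x1 − x4 ≥ 1, x4 − x2 ≥ 4, x2 − x3 ≥ 1, x3 − x5 ≥ -4.
Adding all 5 inequalities: the left sides telescope to 0, and the right sides sum to (-1) + 1 + 4 + 1 + (-4) = 1. So 0 ≥ 1, which is false.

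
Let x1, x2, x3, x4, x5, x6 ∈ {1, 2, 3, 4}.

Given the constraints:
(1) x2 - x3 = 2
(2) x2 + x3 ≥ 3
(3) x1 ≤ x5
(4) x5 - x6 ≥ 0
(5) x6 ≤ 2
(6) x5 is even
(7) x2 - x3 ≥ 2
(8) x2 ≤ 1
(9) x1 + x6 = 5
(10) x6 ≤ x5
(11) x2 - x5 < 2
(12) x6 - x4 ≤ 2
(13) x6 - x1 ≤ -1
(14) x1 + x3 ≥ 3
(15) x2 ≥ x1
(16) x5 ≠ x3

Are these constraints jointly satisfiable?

From constraints 8 and 15: x1 ≤ x2 ≤ 1. From constraint 5: x6 ≤ 2. Hence x1 + x6 ≤ 3. But constraint 9 requires x1 + x6 = 5, and 5 > 3. Contradiction.

Unsatisfiable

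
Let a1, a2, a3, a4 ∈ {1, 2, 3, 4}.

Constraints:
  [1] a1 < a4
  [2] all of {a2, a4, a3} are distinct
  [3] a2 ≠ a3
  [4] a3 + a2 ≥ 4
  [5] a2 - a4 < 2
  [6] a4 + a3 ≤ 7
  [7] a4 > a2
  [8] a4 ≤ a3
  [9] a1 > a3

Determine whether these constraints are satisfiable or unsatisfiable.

Unsatisfiable

Constraints 1, 8, and 9 give a4 ≤ a3, a3 < a1, a1 < a4. Chaining: a4 ≤ a3 < a1 < a4, which forces a4 < a4 — impossible.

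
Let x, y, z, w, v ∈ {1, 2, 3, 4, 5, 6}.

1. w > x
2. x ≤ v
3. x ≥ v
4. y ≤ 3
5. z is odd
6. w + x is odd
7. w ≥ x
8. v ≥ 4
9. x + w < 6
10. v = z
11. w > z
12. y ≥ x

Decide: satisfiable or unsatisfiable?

From constraints 3 and 8: x ≥ v and v ≥ 4, so x ≥ 4. From constraints 4 and 12: x ≤ y and y ≤ 3, so x ≤ 3. But 3 < 4, so no value of x works.

Unsatisfiable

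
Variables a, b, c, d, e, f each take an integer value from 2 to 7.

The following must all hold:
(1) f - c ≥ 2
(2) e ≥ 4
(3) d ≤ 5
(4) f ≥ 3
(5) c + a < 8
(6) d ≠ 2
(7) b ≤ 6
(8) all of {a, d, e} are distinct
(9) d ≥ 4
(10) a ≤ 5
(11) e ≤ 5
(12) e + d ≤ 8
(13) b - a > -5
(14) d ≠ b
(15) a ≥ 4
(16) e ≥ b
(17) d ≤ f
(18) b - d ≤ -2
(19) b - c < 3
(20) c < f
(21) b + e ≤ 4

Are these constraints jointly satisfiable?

Constraints 2, 3, 9, 10, 11, and 15 confine each of a, d, e to the 2 values {4, 5}.
Constraint 8 requires all 3 of them to be distinct, but only 2 values are available — impossible by the pigeonhole principle.

Unsatisfiable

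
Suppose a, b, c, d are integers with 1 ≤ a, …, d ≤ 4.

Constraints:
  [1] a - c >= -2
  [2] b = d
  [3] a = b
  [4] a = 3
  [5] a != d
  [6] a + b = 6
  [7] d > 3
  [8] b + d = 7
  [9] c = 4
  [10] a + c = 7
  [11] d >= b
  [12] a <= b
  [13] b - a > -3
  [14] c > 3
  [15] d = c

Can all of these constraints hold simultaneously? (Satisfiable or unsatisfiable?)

Unsatisfiable

Constraint 4 fixes a = 3 and constraint 9 fixes c = 4. Constraints 2, 3, and 15 give a = b = d = c, so a = c. But 3 ≠ 4 — contradiction.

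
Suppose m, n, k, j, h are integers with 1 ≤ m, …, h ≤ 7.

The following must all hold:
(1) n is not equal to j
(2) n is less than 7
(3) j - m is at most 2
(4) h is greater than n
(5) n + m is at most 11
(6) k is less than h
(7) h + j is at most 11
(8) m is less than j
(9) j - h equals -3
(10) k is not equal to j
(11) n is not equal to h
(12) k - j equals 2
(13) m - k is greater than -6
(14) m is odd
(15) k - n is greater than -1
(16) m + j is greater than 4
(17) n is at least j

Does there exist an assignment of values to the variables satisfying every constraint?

Satisfiable

Take m = 3, n = 6, k = 6, j = 4, h = 7. Then constraint 3: j - m = 1; constraint 5: n + m = 9, and every other listed constraint is also met.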